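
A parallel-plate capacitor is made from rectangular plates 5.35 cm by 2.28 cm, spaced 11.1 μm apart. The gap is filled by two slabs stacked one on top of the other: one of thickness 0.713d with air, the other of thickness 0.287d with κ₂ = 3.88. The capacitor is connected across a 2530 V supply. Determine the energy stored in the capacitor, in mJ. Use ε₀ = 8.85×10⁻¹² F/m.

3.96 mJ

A = 5.35 × 2.28 cm² = 1.22×10⁻³ m².
Stacked slabs ⇒ two capacitors in series, each with the full plate area.
C₁ = κ₁ε₀A/d₁ = 1.00 × 8.85×10⁻¹² × 1.22×10⁻³ / 7.91×10⁻⁶ = 1.36×10⁻⁹ F.
C₂ = κ₂ε₀A/d₂ = 3.88 × 8.85×10⁻¹² × 1.22×10⁻³ / 3.19×10⁻⁶ = 1.31×10⁻⁸ F.
C = (1/C₁ + 1/C₂)⁻¹ = 1.24×10⁻⁹ F.
U = ½CV² = ½ × 1.24×10⁻⁹ × (2530)² = 3.96×10⁻³ J.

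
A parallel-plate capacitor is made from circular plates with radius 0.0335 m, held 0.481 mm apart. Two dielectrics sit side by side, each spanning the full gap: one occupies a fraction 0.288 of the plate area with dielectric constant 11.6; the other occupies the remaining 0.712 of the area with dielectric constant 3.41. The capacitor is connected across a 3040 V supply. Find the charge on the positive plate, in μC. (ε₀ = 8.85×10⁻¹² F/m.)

1.14 μC

A = π(0.0335 m)² = 3.53×10⁻³ m².
Side-by-side slabs ⇒ two capacitors in parallel, each spanning the full gap.
C₁ = κ₁ε₀A₁/d = 11.6 × 8.85×10⁻¹² × 1.02×10⁻³ / 4.81×10⁻⁴ = 2.17×10⁻¹⁰ F.
C₂ = κ₂ε₀A₂/d = 3.41 × 8.85×10⁻¹² × 2.51×10⁻³ / 4.81×10⁻⁴ = 1.57×10⁻¹⁰ F.
C = C₁ + C₂ = 3.74×10⁻¹⁰ F.
Q = CV = 3.74×10⁻¹⁰ × 3040 = 1.14×10⁻⁶ C.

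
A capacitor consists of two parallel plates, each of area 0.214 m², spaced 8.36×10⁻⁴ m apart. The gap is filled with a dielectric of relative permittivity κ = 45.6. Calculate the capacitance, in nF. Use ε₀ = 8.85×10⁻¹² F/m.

103 nF

C = κε₀A/d = 45.6 × 8.85×10⁻¹² × 0.214 / 8.36×10⁻⁴ = 1.03×10⁻⁷ F.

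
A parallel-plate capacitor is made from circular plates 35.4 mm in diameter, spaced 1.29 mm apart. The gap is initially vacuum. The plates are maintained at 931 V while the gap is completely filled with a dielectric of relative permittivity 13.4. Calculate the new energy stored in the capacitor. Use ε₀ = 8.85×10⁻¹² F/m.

A = π(35.4/2 mm)² = 9.84×10⁻⁴ m².
Initially C₁ = ε₀A/d = 8.85×10⁻¹² × 9.84×10⁻⁴ / 1.29×10⁻³ = 6.75×10⁻¹² F.
U₁ = 2.93×10⁻⁶ J.
Battery connected ⇒ V is held fixed. C₂ = 13.4 C₁ and U = ½CV², so U₂/U₁ = C₂/C₁ = 13.4.
U₂ = 13.4 × 2.93×10⁻⁶ = 3.92×10⁻⁵ J.

39.2 μJ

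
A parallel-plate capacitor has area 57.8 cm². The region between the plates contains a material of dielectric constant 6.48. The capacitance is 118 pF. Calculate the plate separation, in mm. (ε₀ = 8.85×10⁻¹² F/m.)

A = 57.8 cm² = 5.78×10⁻³ m².
d = κε₀A/C = 6.48 × 8.85×10⁻¹² × 5.78×10⁻³ / 1.18×10⁻¹⁰ = 2.81×10⁻³ m.

d ≈ 2.81 mm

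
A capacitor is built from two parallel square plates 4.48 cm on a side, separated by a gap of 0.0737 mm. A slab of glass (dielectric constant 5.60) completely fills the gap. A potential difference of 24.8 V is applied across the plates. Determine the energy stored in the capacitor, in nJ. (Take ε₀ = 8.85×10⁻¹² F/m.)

415 nJ

A = (4.48 cm)² = 2.01×10⁻³ m².
C = κε₀A/d = 5.60 × 8.85×10⁻¹² × 2.01×10⁻³ / 7.37×10⁻⁵ = 1.35×10⁻⁹ F.
U = ½CV² = ½ × 1.35×10⁻⁹ × (24.8)² = 4.15×10⁻⁷ J.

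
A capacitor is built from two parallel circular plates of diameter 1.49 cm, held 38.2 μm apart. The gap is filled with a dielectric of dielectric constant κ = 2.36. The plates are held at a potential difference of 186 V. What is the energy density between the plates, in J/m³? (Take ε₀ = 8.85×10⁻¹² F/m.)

248 J/m³

E = V/d = 186 / 3.82×10⁻⁵ = 4.87×10⁶ V/m.
u = ½κε₀E² = ½ × 2.36 × 8.85×10⁻¹² × (4.87×10⁶)² = 2.48×10² J/m³.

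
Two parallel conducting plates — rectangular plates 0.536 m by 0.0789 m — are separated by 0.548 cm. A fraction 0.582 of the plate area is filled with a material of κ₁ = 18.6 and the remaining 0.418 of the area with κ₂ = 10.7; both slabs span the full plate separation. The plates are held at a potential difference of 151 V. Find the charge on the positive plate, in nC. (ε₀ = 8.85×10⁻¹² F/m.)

Q ≈ 158 nC

A = 0.536 × 0.0789 m² = 4.23×10⁻² m².
Side-by-side slabs ⇒ two capacitors in parallel, each spanning the full gap.
C₁ = κ₁ε₀A₁/d = 18.6 × 8.85×10⁻¹² × 2.46×10⁻² / 5.48×10⁻³ = 7.39×10⁻¹⁰ F.
C₂ = κ₂ε₀A₂/d = 10.7 × 8.85×10⁻¹² × 1.77×10⁻² / 5.48×10⁻³ = 3.05×10⁻¹⁰ F.
C = C₁ + C₂ = 1.04×10⁻⁹ F.
Q = CV = 1.04×10⁻⁹ × 151 = 1.58×10⁻⁷ C.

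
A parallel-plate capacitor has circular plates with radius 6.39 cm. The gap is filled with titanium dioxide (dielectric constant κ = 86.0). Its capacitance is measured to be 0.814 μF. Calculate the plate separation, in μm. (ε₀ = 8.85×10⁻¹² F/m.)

d ≈ 12.0 μm

A = π(6.39 cm)² = 1.28×10⁻² m².
d = κε₀A/C = 86.0 × 8.85×10⁻¹² × 1.28×10⁻² / 8.14×10⁻⁷ = 1.20×10⁻⁵ m.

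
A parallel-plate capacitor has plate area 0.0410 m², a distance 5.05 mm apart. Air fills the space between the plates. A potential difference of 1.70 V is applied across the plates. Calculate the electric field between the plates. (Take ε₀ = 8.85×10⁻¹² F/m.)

E ≈ 337 V/m

E = V/d = 1.70 / 5.05×10⁻³ = 3.37×10² V/m.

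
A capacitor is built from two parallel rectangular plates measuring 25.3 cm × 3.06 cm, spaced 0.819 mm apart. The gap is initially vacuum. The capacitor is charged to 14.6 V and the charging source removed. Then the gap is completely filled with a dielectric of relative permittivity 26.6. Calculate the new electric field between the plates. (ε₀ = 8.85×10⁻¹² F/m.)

A = 25.3 × 3.06 cm² = 7.74×10⁻³ m².
Initially C₁ = ε₀A/d = 8.85×10⁻¹² × 7.74×10⁻³ / 8.19×10⁻⁴ = 8.37×10⁻¹¹ F.
E₁ = 1.78×10⁴ V/m.
Isolated ⇒ Q is held fixed. V₂ = Q/C₂ = V₁/26.6; E = V/d, so E₂/E₁ = (V₂/V₁)(d₁/d₂) = 0.0376.
E₂ = 0.0376 × 1.78×10⁴ = 6.70×10² V/m.

0.670 V/mm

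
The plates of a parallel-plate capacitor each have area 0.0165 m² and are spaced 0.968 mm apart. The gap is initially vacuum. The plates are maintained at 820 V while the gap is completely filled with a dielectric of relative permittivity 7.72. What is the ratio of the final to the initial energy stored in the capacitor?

Battery connected ⇒ V is held fixed.
C₂ = 7.72 C₁ and U = ½CV², so U₂/U₁ = C₂/C₁ = 7.72.

7.72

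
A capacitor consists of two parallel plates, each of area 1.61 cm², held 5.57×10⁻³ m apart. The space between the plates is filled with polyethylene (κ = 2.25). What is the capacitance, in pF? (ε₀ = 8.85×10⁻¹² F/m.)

C ≈ 0.576 pF

A = 1.61 cm² = 1.61×10⁻⁴ m².
C = κε₀A/d = 2.25 × 8.85×10⁻¹² × 1.61×10⁻⁴ / 5.57×10⁻³ = 5.76×10⁻¹³ F.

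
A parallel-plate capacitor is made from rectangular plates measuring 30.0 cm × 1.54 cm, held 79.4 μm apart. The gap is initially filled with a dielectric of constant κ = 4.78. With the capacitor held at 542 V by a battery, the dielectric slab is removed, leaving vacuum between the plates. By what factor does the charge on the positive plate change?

Battery connected ⇒ V is held fixed.
C₂ = 0.209 C₁ and Q = CV, so Q₂/Q₁ = C₂/C₁ = 0.209.

Q₂/Q₁ ≈ 0.209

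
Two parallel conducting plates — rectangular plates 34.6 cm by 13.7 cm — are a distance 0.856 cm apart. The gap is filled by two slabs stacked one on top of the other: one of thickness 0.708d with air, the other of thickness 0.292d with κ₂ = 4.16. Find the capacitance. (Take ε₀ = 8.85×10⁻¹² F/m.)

A = 34.6 × 13.7 cm² = 4.74×10⁻² m².
Stacked slabs ⇒ two capacitors in series, each with the full plate area.
C₁ = κ₁ε₀A/d₁ = 1.00 × 8.85×10⁻¹² × 4.74×10⁻² / 6.06×10⁻³ = 6.92×10⁻¹¹ F.
C₂ = κ₂ε₀A/d₂ = 4.16 × 8.85×10⁻¹² × 4.74×10⁻² / 2.50×10⁻³ = 6.98×10⁻¹⁰ F.
C = (1/C₁ + 1/C₂)⁻¹ = 6.30×10⁻¹¹ F.

63.0 pF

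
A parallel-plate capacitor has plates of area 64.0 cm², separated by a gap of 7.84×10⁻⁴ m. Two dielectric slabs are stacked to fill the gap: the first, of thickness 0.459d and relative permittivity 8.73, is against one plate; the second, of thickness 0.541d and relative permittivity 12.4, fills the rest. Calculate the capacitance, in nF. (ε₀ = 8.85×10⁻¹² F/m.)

A = 64.0 cm² = 6.40×10⁻³ m².
Stacked slabs ⇒ two capacitors in series, each with the full plate area.
C₁ = κ₁ε₀A/d₁ = 8.73 × 8.85×10⁻¹² × 6.40×10⁻³ / 3.60×10⁻⁴ = 1.37×10⁻⁹ F.
C₂ = κ₂ε₀A/d₂ = 12.4 × 8.85×10⁻¹² × 6.40×10⁻³ / 4.24×10⁻⁴ = 1.66×10⁻⁹ F.
C = (1/C₁ + 1/C₂)⁻¹ = 7.51×10⁻¹⁰ F.

0.751 nF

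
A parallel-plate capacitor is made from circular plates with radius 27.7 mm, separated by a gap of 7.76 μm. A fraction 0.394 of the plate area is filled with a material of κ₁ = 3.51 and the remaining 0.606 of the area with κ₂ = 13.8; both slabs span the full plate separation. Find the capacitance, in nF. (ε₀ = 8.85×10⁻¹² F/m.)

26.8 nF

A = π(27.7 mm)² = 2.41×10⁻³ m².
Side-by-side slabs ⇒ two capacitors in parallel, each spanning the full gap.
C₁ = κ₁ε₀A₁/d = 3.51 × 8.85×10⁻¹² × 9.50×10⁻⁴ / 7.76×10⁻⁶ = 3.80×10⁻⁹ F.
C₂ = κ₂ε₀A₂/d = 13.8 × 8.85×10⁻¹² × 1.46×10⁻³ / 7.76×10⁻⁶ = 2.30×10⁻⁸ F.
C = C₁ + C₂ = 2.68×10⁻⁸ F.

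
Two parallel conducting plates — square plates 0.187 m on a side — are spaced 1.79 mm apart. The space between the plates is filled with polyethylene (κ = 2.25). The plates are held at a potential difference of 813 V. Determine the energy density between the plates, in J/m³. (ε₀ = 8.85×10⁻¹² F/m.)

E = V/d = 813 / 1.79×10⁻³ = 4.54×10⁵ V/m.
u = ½κε₀E² = ½ × 2.25 × 8.85×10⁻¹² × (4.54×10⁵)² = 2.05 J/m³.

u ≈ 2.05 J/m³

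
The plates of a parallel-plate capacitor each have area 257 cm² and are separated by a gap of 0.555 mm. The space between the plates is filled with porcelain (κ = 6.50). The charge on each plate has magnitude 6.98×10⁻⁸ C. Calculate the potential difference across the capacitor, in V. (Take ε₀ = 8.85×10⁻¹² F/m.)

26.2 V

A = 257 cm² = 2.57×10⁻² m².
C = κε₀A/d = 6.50 × 8.85×10⁻¹² × 2.57×10⁻² / 5.55×10⁻⁴ = 2.66×10⁻⁹ F.
V = Q/C = 6.98×10⁻⁸ / 2.66×10⁻⁹ = 26.2 V.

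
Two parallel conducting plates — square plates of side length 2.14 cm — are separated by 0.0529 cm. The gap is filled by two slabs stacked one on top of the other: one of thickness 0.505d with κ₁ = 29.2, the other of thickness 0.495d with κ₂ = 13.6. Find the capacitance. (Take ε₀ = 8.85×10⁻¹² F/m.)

143 pF

A = (2.14 cm)² = 4.58×10⁻⁴ m².
Stacked slabs ⇒ two capacitors in series, each with the full plate area.
C₁ = κ₁ε₀A/d₁ = 29.2 × 8.85×10⁻¹² × 4.58×10⁻⁴ / 2.67×10⁻⁴ = 4.43×10⁻¹⁰ F.
C₂ = κ₂ε₀A/d₂ = 13.6 × 8.85×10⁻¹² × 4.58×10⁻⁴ / 2.62×10⁻⁴ = 2.10×10⁻¹⁰ F.
C = (1/C₁ + 1/C₂)⁻¹ = 1.43×10⁻¹⁰ F.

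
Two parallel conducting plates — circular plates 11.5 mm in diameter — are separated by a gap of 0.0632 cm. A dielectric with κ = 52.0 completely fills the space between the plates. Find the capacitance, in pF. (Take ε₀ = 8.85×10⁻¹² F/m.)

75.6 pF

A = π(11.5/2 mm)² = 1.04×10⁻⁴ m².
C = κε₀A/d = 52.0 × 8.85×10⁻¹² × 1.04×10⁻⁴ / 6.32×10⁻⁴ = 7.56×10⁻¹¹ F.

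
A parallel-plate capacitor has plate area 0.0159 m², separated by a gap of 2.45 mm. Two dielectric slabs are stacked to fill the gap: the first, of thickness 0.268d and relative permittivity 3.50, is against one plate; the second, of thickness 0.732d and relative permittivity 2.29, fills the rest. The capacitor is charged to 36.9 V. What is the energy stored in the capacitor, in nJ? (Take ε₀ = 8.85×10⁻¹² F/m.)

Stacked slabs ⇒ two capacitors in series, each with the full plate area.
C₁ = κ₁ε₀A/d₁ = 3.50 × 8.85×10⁻¹² × 1.59×10⁻² / 6.57×10⁻⁴ = 7.50×10⁻¹⁰ F.
C₂ = κ₂ε₀A/d₂ = 2.29 × 8.85×10⁻¹² × 1.59×10⁻² / 1.79×10⁻³ = 1.80×10⁻¹⁰ F.
C = (1/C₁ + 1/C₂)⁻¹ = 1.45×10⁻¹⁰ F.
U = ½CV² = ½ × 1.45×10⁻¹⁰ × (36.9)² = 9.87×10⁻⁸ J.

U ≈ 98.7 nJ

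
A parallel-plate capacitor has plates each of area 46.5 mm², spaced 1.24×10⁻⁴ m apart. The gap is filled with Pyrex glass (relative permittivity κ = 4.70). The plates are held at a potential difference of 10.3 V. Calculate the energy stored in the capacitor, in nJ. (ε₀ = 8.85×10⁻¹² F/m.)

U ≈ 0.827 nJ

A = 46.5 mm² = 4.65×10⁻⁵ m².
C = κε₀A/d = 4.70 × 8.85×10⁻¹² × 4.65×10⁻⁵ / 1.24×10⁻⁴ = 1.56×10⁻¹¹ F.
U = ½CV² = ½ × 1.56×10⁻¹¹ × (10.3)² = 8.27×10⁻¹⁰ J.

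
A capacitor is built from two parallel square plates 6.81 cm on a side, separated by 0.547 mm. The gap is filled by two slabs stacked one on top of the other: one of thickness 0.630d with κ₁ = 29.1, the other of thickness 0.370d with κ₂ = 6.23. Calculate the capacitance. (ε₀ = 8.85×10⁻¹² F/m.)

A = (6.81 cm)² = 4.64×10⁻³ m².
Stacked slabs ⇒ two capacitors in series, each with the full plate area.
C₁ = κ₁ε₀A/d₁ = 29.1 × 8.85×10⁻¹² × 4.64×10⁻³ / 3.45×10⁻⁴ = 3.47×10⁻⁹ F.
C₂ = κ₂ε₀A/d₂ = 6.23 × 8.85×10⁻¹² × 4.64×10⁻³ / 2.02×10⁻⁴ = 1.26×10⁻⁹ F.
C = (1/C₁ + 1/C₂)⁻¹ = 9.26×10⁻¹⁰ F.

0.926 nF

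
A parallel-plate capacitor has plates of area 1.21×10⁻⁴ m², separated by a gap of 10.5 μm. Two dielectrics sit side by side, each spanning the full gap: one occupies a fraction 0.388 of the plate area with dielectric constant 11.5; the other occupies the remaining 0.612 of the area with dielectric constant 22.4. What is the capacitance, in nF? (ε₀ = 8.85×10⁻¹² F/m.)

Side-by-side slabs ⇒ two capacitors in parallel, each spanning the full gap.
C₁ = κ₁ε₀A₁/d = 11.5 × 8.85×10⁻¹² × 4.69×10⁻⁵ / 1.05×10⁻⁵ = 4.55×10⁻¹⁰ F.
C₂ = κ₂ε₀A₂/d = 22.4 × 8.85×10⁻¹² × 7.41×10⁻⁵ / 1.05×10⁻⁵ = 1.40×10⁻⁹ F.
C = C₁ + C₂ = 1.85×10⁻⁹ F.

C ≈ 1.85 nF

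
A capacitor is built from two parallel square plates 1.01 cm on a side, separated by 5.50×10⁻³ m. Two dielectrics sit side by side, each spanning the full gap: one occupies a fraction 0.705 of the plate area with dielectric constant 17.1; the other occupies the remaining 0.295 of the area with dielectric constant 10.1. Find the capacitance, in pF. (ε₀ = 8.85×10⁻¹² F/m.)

C ≈ 2.47 pF

A = (1.01 cm)² = 1.02×10⁻⁴ m².
Side-by-side slabs ⇒ two capacitors in parallel, each spanning the full gap.
C₁ = κ₁ε₀A₁/d = 17.1 × 8.85×10⁻¹² × 7.19×10⁻⁵ / 5.50×10⁻³ = 1.98×10⁻¹² F.
C₂ = κ₂ε₀A₂/d = 10.1 × 8.85×10⁻¹² × 3.01×10⁻⁵ / 5.50×10⁻³ = 4.89×10⁻¹³ F.
C = C₁ + C₂ = 2.47×10⁻¹² F.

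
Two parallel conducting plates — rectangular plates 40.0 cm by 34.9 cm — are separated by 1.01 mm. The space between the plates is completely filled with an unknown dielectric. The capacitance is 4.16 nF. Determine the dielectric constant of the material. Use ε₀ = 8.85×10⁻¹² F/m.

κ ≈ 3.40

A = 40.0 × 34.9 cm² = 0.140 m².
κ = Cd/(ε₀A) = 4.16×10⁻⁹ × 1.01×10⁻³ / (8.85×10⁻¹² × 0.140) = 3.40.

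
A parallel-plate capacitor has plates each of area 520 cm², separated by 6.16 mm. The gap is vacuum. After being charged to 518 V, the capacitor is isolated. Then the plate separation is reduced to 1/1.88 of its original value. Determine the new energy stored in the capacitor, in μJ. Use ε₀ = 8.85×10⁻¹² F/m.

U ≈ 5.33 μJ

A = 520 cm² = 5.20×10⁻² m².
Initially C₁ = ε₀A/d = 8.85×10⁻¹² × 5.20×10⁻² / 6.16×10⁻³ = 7.47×10⁻¹¹ F.
U₁ = 1.00×10⁻⁵ J.
Isolated ⇒ Q is held fixed. C₂ = 1.88 C₁ and U = Q²/(2C), so U₂/U₁ = C₁/C₂ = 0.532.
U₂ = 0.532 × 1.00×10⁻⁵ = 5.33×10⁻⁶ J.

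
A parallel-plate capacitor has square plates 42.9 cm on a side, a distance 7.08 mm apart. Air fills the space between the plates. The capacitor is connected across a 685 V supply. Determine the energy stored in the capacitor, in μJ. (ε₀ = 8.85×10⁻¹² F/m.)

54.0 μJ

A = (42.9 cm)² = 0.184 m².
C = ε₀A/d = 8.85×10⁻¹² × 0.184 / 7.08×10⁻³ = 2.30×10⁻¹⁰ F.
U = ½CV² = ½ × 2.30×10⁻¹⁰ × (685)² = 5.40×10⁻⁵ J.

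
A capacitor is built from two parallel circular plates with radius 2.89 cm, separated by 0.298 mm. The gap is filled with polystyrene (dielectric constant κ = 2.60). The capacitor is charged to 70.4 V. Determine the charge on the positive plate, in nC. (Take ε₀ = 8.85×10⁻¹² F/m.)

A = π(2.89 cm)² = 2.62×10⁻³ m².
C = κε₀A/d = 2.60 × 8.85×10⁻¹² × 2.62×10⁻³ / 2.98×10⁻⁴ = 2.03×10⁻¹⁰ F.
Q = CV = 2.03×10⁻¹⁰ × 70.4 = 1.43×10⁻⁸ C.

Q ≈ 14.3 nC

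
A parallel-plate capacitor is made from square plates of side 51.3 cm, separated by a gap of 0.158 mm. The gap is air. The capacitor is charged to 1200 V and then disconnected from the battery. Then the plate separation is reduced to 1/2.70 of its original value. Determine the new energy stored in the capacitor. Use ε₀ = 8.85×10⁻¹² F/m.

U ≈ 3.93 mJ

A = (51.3 cm)² = 0.263 m².
Initially C₁ = ε₀A/d = 8.85×10⁻¹² × 0.263 / 1.58×10⁻⁴ = 1.47×10⁻⁸ F.
U₁ = 1.06×10⁻² J.
Isolated ⇒ Q is held fixed. C₂ = 2.70 C₁ and U = Q²/(2C), so U₂/U₁ = C₁/C₂ = 0.370.
U₂ = 0.370 × 1.06×10⁻² = 3.93×10⁻³ J.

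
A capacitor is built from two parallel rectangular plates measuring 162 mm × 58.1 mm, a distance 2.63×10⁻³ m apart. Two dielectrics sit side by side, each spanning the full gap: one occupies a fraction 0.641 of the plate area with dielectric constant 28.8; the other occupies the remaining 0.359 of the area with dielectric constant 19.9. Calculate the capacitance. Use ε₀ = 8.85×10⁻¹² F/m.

C ≈ 0.811 nF

A = 162 × 58.1 mm² = 9.41×10⁻³ m².
Side-by-side slabs ⇒ two capacitors in parallel, each spanning the full gap.
C₁ = κ₁ε₀A₁/d = 28.8 × 8.85×10⁻¹² × 6.03×10⁻³ / 2.63×10⁻³ = 5.85×10⁻¹⁰ F.
C₂ = κ₂ε₀A₂/d = 19.9 × 8.85×10⁻¹² × 3.38×10⁻³ / 2.63×10⁻³ = 2.26×10⁻¹⁰ F.
C = C₁ + C₂ = 8.11×10⁻¹⁰ F.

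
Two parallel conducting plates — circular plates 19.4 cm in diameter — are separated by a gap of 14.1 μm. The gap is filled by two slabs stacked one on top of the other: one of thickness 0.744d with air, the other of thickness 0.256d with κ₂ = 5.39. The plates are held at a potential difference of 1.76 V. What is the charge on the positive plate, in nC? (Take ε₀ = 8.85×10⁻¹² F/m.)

A = π(19.4/2 cm)² = 2.96×10⁻² m².
Stacked slabs ⇒ two capacitors in series, each with the full plate area.
C₁ = κ₁ε₀A/d₁ = 1.00 × 8.85×10⁻¹² × 2.96×10⁻² / 1.05×10⁻⁵ = 2.49×10⁻⁸ F.
C₂ = κ₂ε₀A/d₂ = 5.39 × 8.85×10⁻¹² × 2.96×10⁻² / 3.61×10⁻⁶ = 3.91×10⁻⁷ F.
C = (1/C₁ + 1/C₂)⁻¹ = 2.34×10⁻⁸ F.
Q = CV = 2.34×10⁻⁸ × 1.76 = 4.13×10⁻⁸ C.

Q ≈ 41.3 nC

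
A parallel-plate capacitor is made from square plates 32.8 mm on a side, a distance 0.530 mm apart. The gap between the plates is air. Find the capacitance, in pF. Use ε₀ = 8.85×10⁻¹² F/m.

C ≈ 18.0 pF

A = (32.8 mm)² = 1.08×10⁻³ m².
C = ε₀A/d = 8.85×10⁻¹² × 1.08×10⁻³ / 5.30×10⁻⁴ = 1.80×10⁻¹¹ F.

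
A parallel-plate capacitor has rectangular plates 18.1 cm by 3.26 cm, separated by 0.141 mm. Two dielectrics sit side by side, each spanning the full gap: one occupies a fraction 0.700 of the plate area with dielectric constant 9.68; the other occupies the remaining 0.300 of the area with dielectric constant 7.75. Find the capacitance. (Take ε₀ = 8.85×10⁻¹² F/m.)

A = 18.1 × 3.26 cm² = 5.90×10⁻³ m².
Side-by-side slabs ⇒ two capacitors in parallel, each spanning the full gap.
C₁ = κ₁ε₀A₁/d = 9.68 × 8.85×10⁻¹² × 4.13×10⁻³ / 1.41×10⁻⁴ = 2.51×10⁻⁹ F.
C₂ = κ₂ε₀A₂/d = 7.75 × 8.85×10⁻¹² × 1.77×10⁻³ / 1.41×10⁻⁴ = 8.61×10⁻¹⁰ F.
C = C₁ + C₂ = 3.37×10⁻⁹ F.

C ≈ 3.37 nF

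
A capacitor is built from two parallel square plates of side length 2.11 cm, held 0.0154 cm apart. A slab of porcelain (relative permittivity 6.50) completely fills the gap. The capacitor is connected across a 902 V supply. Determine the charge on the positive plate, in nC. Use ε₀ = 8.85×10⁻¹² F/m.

A = (2.11 cm)² = 4.45×10⁻⁴ m².
C = κε₀A/d = 6.50 × 8.85×10⁻¹² × 4.45×10⁻⁴ / 1.54×10⁻⁴ = 1.66×10⁻¹⁰ F.
Q = CV = 1.66×10⁻¹⁰ × 902 = 1.50×10⁻⁷ C.

Q ≈ 150 nC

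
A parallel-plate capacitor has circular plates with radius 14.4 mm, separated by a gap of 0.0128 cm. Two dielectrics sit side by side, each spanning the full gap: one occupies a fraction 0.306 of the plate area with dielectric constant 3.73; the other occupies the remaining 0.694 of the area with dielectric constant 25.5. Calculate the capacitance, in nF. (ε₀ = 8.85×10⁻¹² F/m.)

A = π(14.4 mm)² = 6.51×10⁻⁴ m².
Side-by-side slabs ⇒ two capacitors in parallel, each spanning the full gap.
C₁ = κ₁ε₀A₁/d = 3.73 × 8.85×10⁻¹² × 1.99×10⁻⁴ / 1.28×10⁻⁴ = 5.14×10⁻¹¹ F.
C₂ = κ₂ε₀A₂/d = 25.5 × 8.85×10⁻¹² × 4.52×10⁻⁴ / 1.28×10⁻⁴ = 7.97×10⁻¹⁰ F.
C = C₁ + C₂ = 8.48×10⁻¹⁰ F.

0.848 nF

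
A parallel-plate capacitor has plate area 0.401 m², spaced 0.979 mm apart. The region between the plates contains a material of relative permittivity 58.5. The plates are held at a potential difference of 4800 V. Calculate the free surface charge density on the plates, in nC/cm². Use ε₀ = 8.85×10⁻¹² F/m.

254 nC/cm²

C = κε₀A/d = 58.5 × 8.85×10⁻¹² × 0.401 / 9.79×10⁻⁴ = 2.12×10⁻⁷ F.
σ = Q/A = CV/A = 2.12×10⁻⁷ × 4800 / 0.401 = 2.54×10⁻³ C/m².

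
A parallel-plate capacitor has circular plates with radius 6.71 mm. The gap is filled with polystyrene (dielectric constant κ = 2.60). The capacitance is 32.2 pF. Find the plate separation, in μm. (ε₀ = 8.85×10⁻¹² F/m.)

d ≈ 101 μm

A = π(6.71 mm)² = 1.41×10⁻⁴ m².
d = κε₀A/C = 2.60 × 8.85×10⁻¹² × 1.41×10⁻⁴ / 3.22×10⁻¹¹ = 1.01×10⁻⁴ m.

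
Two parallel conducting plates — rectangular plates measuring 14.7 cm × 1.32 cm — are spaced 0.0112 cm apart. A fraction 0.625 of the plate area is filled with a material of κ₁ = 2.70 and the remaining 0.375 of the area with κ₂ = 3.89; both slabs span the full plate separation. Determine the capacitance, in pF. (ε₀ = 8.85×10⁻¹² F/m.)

A = 14.7 × 1.32 cm² = 1.94×10⁻³ m².
Side-by-side slabs ⇒ two capacitors in parallel, each spanning the full gap.
C₁ = κ₁ε₀A₁/d = 2.70 × 8.85×10⁻¹² × 1.21×10⁻³ / 1.12×10⁻⁴ = 2.59×10⁻¹⁰ F.
C₂ = κ₂ε₀A₂/d = 3.89 × 8.85×10⁻¹² × 7.28×10⁻⁴ / 1.12×10⁻⁴ = 2.24×10⁻¹⁰ F.
C = C₁ + C₂ = 4.82×10⁻¹⁰ F.

482 pF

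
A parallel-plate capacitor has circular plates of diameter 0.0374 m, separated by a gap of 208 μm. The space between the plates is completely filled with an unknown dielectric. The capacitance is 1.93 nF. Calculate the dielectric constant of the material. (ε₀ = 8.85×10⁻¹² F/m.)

41.3

A = π(0.0374/2 m)² = 1.10×10⁻³ m².
κ = Cd/(ε₀A) = 1.93×10⁻⁹ × 2.08×10⁻⁴ / (8.85×10⁻¹² × 1.10×10⁻³) = 41.3.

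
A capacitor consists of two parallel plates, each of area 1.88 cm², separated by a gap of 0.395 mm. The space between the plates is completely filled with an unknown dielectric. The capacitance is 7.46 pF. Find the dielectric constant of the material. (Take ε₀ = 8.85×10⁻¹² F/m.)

A = 1.88 cm² = 1.88×10⁻⁴ m².
κ = Cd/(ε₀A) = 7.46×10⁻¹² × 3.95×10⁻⁴ / (8.85×10⁻¹² × 1.88×10⁻⁴) = 1.77.

κ ≈ 1.77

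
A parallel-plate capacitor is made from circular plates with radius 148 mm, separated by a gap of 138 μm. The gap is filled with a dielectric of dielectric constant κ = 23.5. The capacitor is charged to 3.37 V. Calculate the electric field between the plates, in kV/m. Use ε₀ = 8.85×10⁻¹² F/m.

E = V/d = 3.37 / 1.38×10⁻⁴ = 2.44×10⁴ V/m.

E ≈ 24.4 kV/m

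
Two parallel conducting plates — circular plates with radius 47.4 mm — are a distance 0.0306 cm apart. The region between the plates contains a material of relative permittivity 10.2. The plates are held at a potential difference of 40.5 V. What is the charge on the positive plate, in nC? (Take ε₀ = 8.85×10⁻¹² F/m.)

A = π(47.4 mm)² = 7.06×10⁻³ m².
C = κε₀A/d = 10.2 × 8.85×10⁻¹² × 7.06×10⁻³ / 3.06×10⁻⁴ = 2.08×10⁻⁹ F.
Q = CV = 2.08×10⁻⁹ × 40.5 = 8.43×10⁻⁸ C.

Q ≈ 84.3 nC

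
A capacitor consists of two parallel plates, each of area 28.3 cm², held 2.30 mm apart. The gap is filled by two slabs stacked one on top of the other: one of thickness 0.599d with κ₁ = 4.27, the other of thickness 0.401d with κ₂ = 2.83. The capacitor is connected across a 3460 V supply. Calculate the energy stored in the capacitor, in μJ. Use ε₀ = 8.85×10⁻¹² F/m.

U ≈ 231 μJ

A = 28.3 cm² = 2.83×10⁻³ m².
Stacked slabs ⇒ two capacitors in series, each with the full plate area.
C₁ = κ₁ε₀A/d₁ = 4.27 × 8.85×10⁻¹² × 2.83×10⁻³ / 1.38×10⁻³ = 7.76×10⁻¹¹ F.
C₂ = κ₂ε₀A/d₂ = 2.83 × 8.85×10⁻¹² × 2.83×10⁻³ / 9.22×10⁻⁴ = 7.69×10⁻¹¹ F.
C = (1/C₁ + 1/C₂)⁻¹ = 3.86×10⁻¹¹ F.
U = ½CV² = ½ × 3.86×10⁻¹¹ × (3460)² = 2.31×10⁻⁴ J.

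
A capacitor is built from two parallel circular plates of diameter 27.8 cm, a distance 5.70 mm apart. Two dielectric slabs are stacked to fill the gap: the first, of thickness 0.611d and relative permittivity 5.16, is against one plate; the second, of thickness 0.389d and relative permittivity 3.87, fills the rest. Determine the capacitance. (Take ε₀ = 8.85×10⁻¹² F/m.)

A = π(27.8/2 cm)² = 6.07×10⁻² m².
Stacked slabs ⇒ two capacitors in series, each with the full plate area.
C₁ = κ₁ε₀A/d₁ = 5.16 × 8.85×10⁻¹² × 6.07×10⁻² / 3.48×10⁻³ = 7.96×10⁻¹⁰ F.
C₂ = κ₂ε₀A/d₂ = 3.87 × 8.85×10⁻¹² × 6.07×10⁻² / 2.22×10⁻³ = 9.38×10⁻¹⁰ F.
C = (1/C₁ + 1/C₂)⁻¹ = 4.30×10⁻¹⁰ F.

430 pF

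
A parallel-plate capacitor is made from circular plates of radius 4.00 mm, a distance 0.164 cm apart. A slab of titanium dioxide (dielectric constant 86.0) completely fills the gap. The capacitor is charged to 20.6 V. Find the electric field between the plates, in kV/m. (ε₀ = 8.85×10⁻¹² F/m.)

12.6 kV/m

E = V/d = 20.6 / 1.64×10⁻³ = 1.26×10⁴ V/m.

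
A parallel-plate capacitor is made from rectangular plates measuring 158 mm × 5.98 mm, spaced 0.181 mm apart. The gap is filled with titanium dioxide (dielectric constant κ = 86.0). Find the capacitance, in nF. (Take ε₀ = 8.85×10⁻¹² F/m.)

3.97 nF

A = 158 × 5.98 mm² = 9.45×10⁻⁴ m².
C = κε₀A/d = 86.0 × 8.85×10⁻¹² × 9.45×10⁻⁴ / 1.81×10⁻⁴ = 3.97×10⁻⁹ F.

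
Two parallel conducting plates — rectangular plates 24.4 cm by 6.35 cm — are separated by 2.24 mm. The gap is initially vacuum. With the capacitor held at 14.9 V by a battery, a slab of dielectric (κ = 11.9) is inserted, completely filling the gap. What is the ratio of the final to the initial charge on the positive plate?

Q₂/Q₁ ≈ 11.9

Battery connected ⇒ V is held fixed.
C₂ = 11.9 C₁ and Q = CV, so Q₂/Q₁ = C₂/C₁ = 11.9.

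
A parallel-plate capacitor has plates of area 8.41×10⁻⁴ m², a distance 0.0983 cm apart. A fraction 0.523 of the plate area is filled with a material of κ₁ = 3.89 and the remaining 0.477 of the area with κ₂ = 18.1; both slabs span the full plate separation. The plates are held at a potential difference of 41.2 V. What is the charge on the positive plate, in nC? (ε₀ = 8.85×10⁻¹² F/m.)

Q ≈ 3.33 nC

Side-by-side slabs ⇒ two capacitors in parallel, each spanning the full gap.
C₁ = κ₁ε₀A₁/d = 3.89 × 8.85×10⁻¹² × 4.40×10⁻⁴ / 9.83×10⁻⁴ = 1.54×10⁻¹¹ F.
C₂ = κ₂ε₀A₂/d = 18.1 × 8.85×10⁻¹² × 4.01×10⁻⁴ / 9.83×10⁻⁴ = 6.54×10⁻¹¹ F.
C = C₁ + C₂ = 8.08×10⁻¹¹ F.
Q = CV = 8.08×10⁻¹¹ × 41.2 = 3.33×10⁻⁹ C.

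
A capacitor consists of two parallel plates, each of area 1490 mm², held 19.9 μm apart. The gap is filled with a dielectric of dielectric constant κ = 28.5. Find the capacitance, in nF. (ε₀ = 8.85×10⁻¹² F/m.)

C ≈ 18.9 nF

A = 1490 mm² = 1.49×10⁻³ m².
C = κε₀A/d = 28.5 × 8.85×10⁻¹² × 1.49×10⁻³ / 1.99×10⁻⁵ = 1.89×10⁻⁸ F.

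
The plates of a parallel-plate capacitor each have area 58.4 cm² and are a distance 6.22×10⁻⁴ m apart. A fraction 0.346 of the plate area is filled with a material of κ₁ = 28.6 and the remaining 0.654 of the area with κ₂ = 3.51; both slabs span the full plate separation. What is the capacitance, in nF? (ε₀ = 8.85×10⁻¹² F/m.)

1.01 nF

A = 58.4 cm² = 5.84×10⁻³ m².
Side-by-side slabs ⇒ two capacitors in parallel, each spanning the full gap.
C₁ = κ₁ε₀A₁/d = 28.6 × 8.85×10⁻¹² × 2.02×10⁻³ / 6.22×10⁻⁴ = 8.22×10⁻¹⁰ F.
C₂ = κ₂ε₀A₂/d = 3.51 × 8.85×10⁻¹² × 3.82×10⁻³ / 6.22×10⁻⁴ = 1.91×10⁻¹⁰ F.
C = C₁ + C₂ = 1.01×10⁻⁹ F.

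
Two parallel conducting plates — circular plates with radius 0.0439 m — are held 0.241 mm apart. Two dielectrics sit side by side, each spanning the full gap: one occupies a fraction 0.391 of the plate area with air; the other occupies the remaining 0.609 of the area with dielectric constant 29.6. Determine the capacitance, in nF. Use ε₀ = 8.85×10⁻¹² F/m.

C ≈ 4.09 nF

A = π(0.0439 m)² = 6.05×10⁻³ m².
Side-by-side slabs ⇒ two capacitors in parallel, each spanning the full gap.
C₁ = κ₁ε₀A₁/d = 1.00 × 8.85×10⁻¹² × 2.37×10⁻³ / 2.41×10⁻⁴ = 8.69×10⁻¹¹ F.
C₂ = κ₂ε₀A₂/d = 29.6 × 8.85×10⁻¹² × 3.69×10⁻³ / 2.41×10⁻⁴ = 4.01×10⁻⁹ F.
C = C₁ + C₂ = 4.09×10⁻⁹ F.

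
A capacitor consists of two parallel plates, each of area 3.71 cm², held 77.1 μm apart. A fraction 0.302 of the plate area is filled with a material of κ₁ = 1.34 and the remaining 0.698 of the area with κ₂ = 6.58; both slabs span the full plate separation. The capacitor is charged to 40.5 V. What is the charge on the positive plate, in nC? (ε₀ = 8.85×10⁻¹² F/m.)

A = 3.71 cm² = 3.71×10⁻⁴ m².
Side-by-side slabs ⇒ two capacitors in parallel, each spanning the full gap.
C₁ = κ₁ε₀A₁/d = 1.34 × 8.85×10⁻¹² × 1.12×10⁻⁴ / 7.71×10⁻⁵ = 1.72×10⁻¹¹ F.
C₂ = κ₂ε₀A₂/d = 6.58 × 8.85×10⁻¹² × 2.59×10⁻⁴ / 7.71×10⁻⁵ = 1.96×10⁻¹⁰ F.
C = C₁ + C₂ = 2.13×10⁻¹⁰ F.
Q = CV = 2.13×10⁻¹⁰ × 40.5 = 8.62×10⁻⁹ C.

Q ≈ 8.62 nC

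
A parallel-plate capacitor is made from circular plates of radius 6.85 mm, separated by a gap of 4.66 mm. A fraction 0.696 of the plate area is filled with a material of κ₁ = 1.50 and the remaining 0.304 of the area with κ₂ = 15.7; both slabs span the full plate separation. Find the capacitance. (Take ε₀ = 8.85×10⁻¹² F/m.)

A = π(6.85 mm)² = 1.47×10⁻⁴ m².
Side-by-side slabs ⇒ two capacitors in parallel, each spanning the full gap.
C₁ = κ₁ε₀A₁/d = 1.50 × 8.85×10⁻¹² × 1.03×10⁻⁴ / 4.66×10⁻³ = 2.92×10⁻¹³ F.
C₂ = κ₂ε₀A₂/d = 15.7 × 8.85×10⁻¹² × 4.48×10⁻⁵ / 4.66×10⁻³ = 1.34×10⁻¹² F.
C = C₁ + C₂ = 1.63×10⁻¹² F.

1.63 pF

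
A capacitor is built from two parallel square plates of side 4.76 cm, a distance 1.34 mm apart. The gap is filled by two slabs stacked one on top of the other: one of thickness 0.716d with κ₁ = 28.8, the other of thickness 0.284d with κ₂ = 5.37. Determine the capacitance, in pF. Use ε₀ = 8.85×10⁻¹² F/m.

A = (4.76 cm)² = 2.27×10⁻³ m².
Stacked slabs ⇒ two capacitors in series, each with the full plate area.
C₁ = κ₁ε₀A/d₁ = 28.8 × 8.85×10⁻¹² × 2.27×10⁻³ / 9.59×10⁻⁴ = 6.02×10⁻¹⁰ F.
C₂ = κ₂ε₀A/d₂ = 5.37 × 8.85×10⁻¹² × 2.27×10⁻³ / 3.81×10⁻⁴ = 2.83×10⁻¹⁰ F.
C = (1/C₁ + 1/C₂)⁻¹ = 1.92×10⁻¹⁰ F.

192 pF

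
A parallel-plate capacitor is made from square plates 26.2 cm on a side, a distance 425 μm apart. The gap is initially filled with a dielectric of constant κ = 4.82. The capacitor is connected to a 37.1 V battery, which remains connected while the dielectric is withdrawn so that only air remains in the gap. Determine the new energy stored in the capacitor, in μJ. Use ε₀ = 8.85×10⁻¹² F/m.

U ≈ 0.984 μJ

A = (26.2 cm)² = 6.86×10⁻² m².
Initially C₁ = κε₀A/d = 4.82 × 8.85×10⁻¹² × 6.86×10⁻² / 4.25×10⁻⁴ = 6.89×10⁻⁹ F.
U₁ = 4.74×10⁻⁶ J.
Battery connected ⇒ V is held fixed. C₂ = 0.207 C₁ and U = ½CV², so U₂/U₁ = C₂/C₁ = 0.207.
U₂ = 0.207 × 4.74×10⁻⁶ = 9.84×10⁻⁷ J.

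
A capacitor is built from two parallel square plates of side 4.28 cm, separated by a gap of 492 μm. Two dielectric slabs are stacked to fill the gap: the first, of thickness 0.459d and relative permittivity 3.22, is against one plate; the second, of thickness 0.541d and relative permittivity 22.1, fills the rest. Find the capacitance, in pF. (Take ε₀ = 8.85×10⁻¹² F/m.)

A = (4.28 cm)² = 1.83×10⁻³ m².
Stacked slabs ⇒ two capacitors in series, each with the full plate area.
C₁ = κ₁ε₀A/d₁ = 3.22 × 8.85×10⁻¹² × 1.83×10⁻³ / 2.26×10⁻⁴ = 2.31×10⁻¹⁰ F.
C₂ = κ₂ε₀A/d₂ = 22.1 × 8.85×10⁻¹² × 1.83×10⁻³ / 2.66×10⁻⁴ = 1.35×10⁻⁹ F.
C = (1/C₁ + 1/C₂)⁻¹ = 1.97×10⁻¹⁰ F.

C ≈ 197 pF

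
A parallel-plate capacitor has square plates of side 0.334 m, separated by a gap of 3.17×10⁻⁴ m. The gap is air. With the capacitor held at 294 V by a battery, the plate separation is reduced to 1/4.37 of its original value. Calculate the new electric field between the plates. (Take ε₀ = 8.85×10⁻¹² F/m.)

A = (0.334 m)² = 0.112 m².
Initially C₁ = ε₀A/d = 8.85×10⁻¹² × 0.112 / 3.17×10⁻⁴ = 3.11×10⁻⁹ F.
E₁ = 9.27×10⁵ V/m.
Battery connected ⇒ V is held fixed. E = V/d, so E₂/E₁ = d₁/d₂ = 4.37.
E₂ = 4.37 × 9.27×10⁵ = 4.05×10⁶ V/m.

4.05 MV/m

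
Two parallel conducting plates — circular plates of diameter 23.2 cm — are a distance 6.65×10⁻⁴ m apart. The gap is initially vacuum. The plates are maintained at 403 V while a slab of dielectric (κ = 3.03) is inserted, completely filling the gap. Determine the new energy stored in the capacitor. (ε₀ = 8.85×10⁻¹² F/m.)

138 μJ

A = π(23.2/2 cm)² = 4.23×10⁻² m².
Initially C₁ = ε₀A/d = 8.85×10⁻¹² × 4.23×10⁻² / 6.65×10⁻⁴ = 5.63×10⁻¹⁰ F.
U₁ = 4.57×10⁻⁵ J.
Battery connected ⇒ V is held fixed. C₂ = 3.03 C₁ and U = ½CV², so U₂/U₁ = C₂/C₁ = 3.03.
U₂ = 3.03 × 4.57×10⁻⁵ = 1.38×10⁻⁴ J.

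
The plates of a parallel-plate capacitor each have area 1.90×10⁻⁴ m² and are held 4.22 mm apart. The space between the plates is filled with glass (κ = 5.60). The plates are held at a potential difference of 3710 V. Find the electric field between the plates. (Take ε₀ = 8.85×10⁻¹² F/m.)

E = V/d = 3710 / 4.22×10⁻³ = 8.79×10⁵ V/m.

0.879 MV/m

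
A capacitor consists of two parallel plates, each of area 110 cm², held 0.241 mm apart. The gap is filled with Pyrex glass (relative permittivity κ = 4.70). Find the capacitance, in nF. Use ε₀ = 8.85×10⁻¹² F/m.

A = 110 cm² = 1.10×10⁻² m².
C = κε₀A/d = 4.70 × 8.85×10⁻¹² × 1.10×10⁻² / 2.41×10⁻⁴ = 1.90×10⁻⁹ F.

C ≈ 1.90 nF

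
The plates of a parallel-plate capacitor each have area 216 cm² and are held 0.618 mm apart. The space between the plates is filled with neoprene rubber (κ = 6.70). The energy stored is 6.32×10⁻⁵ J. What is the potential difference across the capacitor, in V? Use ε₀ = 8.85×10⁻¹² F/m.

V ≈ 247 V

A = 216 cm² = 2.16×10⁻² m².
C = κε₀A/d = 6.70 × 8.85×10⁻¹² × 2.16×10⁻² / 6.18×10⁻⁴ = 2.07×10⁻⁹ F.
V = √(2U/C) = √(2 × 6.32×10⁻⁵ / 2.07×10⁻⁹) = 2.47×10² V.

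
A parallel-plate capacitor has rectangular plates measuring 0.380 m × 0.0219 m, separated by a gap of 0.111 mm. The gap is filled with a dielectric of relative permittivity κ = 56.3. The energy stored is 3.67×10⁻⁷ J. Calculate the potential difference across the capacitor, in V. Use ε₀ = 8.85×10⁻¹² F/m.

A = 0.380 × 0.0219 m² = 8.32×10⁻³ m².
C = κε₀A/d = 56.3 × 8.85×10⁻¹² × 8.32×10⁻³ / 1.11×10⁻⁴ = 3.74×10⁻⁸ F.
V = √(2U/C) = √(2 × 3.67×10⁻⁷ / 3.74×10⁻⁸) = 4.43 V.

4.43 V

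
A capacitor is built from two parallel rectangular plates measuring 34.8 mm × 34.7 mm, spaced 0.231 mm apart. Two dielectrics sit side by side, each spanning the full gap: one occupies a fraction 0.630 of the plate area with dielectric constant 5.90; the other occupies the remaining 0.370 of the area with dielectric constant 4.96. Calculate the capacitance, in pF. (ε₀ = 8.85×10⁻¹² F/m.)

C ≈ 257 pF

A = 34.8 × 34.7 mm² = 1.21×10⁻³ m².
Side-by-side slabs ⇒ two capacitors in parallel, each spanning the full gap.
C₁ = κ₁ε₀A₁/d = 5.90 × 8.85×10⁻¹² × 7.61×10⁻⁴ / 2.31×10⁻⁴ = 1.72×10⁻¹⁰ F.
C₂ = κ₂ε₀A₂/d = 4.96 × 8.85×10⁻¹² × 4.47×10⁻⁴ / 2.31×10⁻⁴ = 8.49×10⁻¹¹ F.
C = C₁ + C₂ = 2.57×10⁻¹⁰ F.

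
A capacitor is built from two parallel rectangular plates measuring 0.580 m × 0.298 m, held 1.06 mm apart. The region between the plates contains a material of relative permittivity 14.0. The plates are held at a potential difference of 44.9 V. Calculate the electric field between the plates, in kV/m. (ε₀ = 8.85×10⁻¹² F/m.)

E ≈ 42.4 kV/m

E = V/d = 44.9 / 1.06×10⁻³ = 4.24×10⁴ V/m.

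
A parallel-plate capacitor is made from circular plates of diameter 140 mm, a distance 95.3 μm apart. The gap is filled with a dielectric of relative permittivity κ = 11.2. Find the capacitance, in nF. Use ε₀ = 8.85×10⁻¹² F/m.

A = π(140/2 mm)² = 1.54×10⁻² m².
C = κε₀A/d = 11.2 × 8.85×10⁻¹² × 1.54×10⁻² / 9.53×10⁻⁵ = 1.60×10⁻⁸ F.

C ≈ 16.0 nF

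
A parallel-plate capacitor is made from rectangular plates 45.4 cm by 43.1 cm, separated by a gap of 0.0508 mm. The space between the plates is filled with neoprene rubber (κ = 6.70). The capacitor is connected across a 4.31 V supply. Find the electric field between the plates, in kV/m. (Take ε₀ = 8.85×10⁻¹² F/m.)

E = V/d = 4.31 / 5.08×10⁻⁵ = 8.48×10⁴ V/m.

E ≈ 84.8 kV/m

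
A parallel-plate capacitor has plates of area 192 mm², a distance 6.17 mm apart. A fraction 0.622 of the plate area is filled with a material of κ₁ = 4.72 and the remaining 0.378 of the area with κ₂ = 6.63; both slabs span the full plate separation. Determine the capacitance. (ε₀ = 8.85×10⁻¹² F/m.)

A = 192 mm² = 1.92×10⁻⁴ m².
Side-by-side slabs ⇒ two capacitors in parallel, each spanning the full gap.
C₁ = κ₁ε₀A₁/d = 4.72 × 8.85×10⁻¹² × 1.19×10⁻⁴ / 6.17×10⁻³ = 8.09×10⁻¹³ F.
C₂ = κ₂ε₀A₂/d = 6.63 × 8.85×10⁻¹² × 7.26×10⁻⁵ / 6.17×10⁻³ = 6.90×10⁻¹³ F.
C = C₁ + C₂ = 1.50×10⁻¹² F.

C ≈ 1.50 pF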